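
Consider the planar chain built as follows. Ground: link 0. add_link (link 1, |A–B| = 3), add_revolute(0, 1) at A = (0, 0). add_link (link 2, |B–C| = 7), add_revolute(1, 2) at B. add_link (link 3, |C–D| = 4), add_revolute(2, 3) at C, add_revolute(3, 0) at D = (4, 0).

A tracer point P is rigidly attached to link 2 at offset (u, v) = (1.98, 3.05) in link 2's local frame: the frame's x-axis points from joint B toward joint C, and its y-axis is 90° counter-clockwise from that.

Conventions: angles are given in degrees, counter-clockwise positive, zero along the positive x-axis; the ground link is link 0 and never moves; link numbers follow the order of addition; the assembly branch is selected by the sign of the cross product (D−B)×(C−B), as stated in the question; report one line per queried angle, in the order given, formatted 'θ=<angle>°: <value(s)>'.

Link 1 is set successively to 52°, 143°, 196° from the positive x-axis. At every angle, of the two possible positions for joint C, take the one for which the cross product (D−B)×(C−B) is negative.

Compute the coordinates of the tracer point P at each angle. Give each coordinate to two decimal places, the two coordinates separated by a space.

A=(0,0), D=(4.00,0)
θ=52°: B = A + 3.00·(cos52°, sin52°) = (1.8470, 2.3640)
θ=52°: |BD| = 3.1975
θ=52°: circle(B,7.00) ∩ circle(D,4.00): a=6.7590, h=1.8209
θ=52°:   candidates: C₊=(7.7444,-1.4070) cross=5.822; C₋=(5.0518,-3.8592) cross=-5.822
θ=52°:   branch - wants cross < 0 → take C=(5.0518,-3.8592) (cross=-5.822)
θ=52°: ex = (C−B)/|BC| = (0.4578,-0.8890); ey = (0.8890,0.4578)
θ=52°: P = B + 1.98·ex + 3.05·ey = (5.4651,2.0001)
θ=143°: B = A + 3.00·(cos143°, sin143°) = (-2.3959, 1.8054)
θ=143°: |BD| = 6.6458
θ=143°: circle(B,7.00) ∩ circle(D,4.00): a=5.8057, h=3.9108
θ=143°:   candidates: C₊=(4.2538,3.9919) cross=25.990; C₋=(2.1290,-3.5354) cross=-25.990
θ=143°:   branch - wants cross < 0 → take C=(2.1290,-3.5354) (cross=-25.990)
θ=143°: ex = (C−B)/|BC| = (0.6464,-0.7630); ey = (0.7630,0.6464)
θ=143°: P = B + 1.98·ex + 3.05·ey = (1.2111,2.2663)
θ=196°: B = A + 3.00·(cos196°, sin196°) = (-2.8838, -0.8269)
θ=196°: |BD| = 6.9333
θ=196°: circle(B,7.00) ∩ circle(D,4.00): a=5.8465, h=3.8495
θ=196°:   candidates: C₊=(2.4618,3.6924) cross=26.690; C₋=(3.3801,-3.9517) cross=-26.690
θ=196°:   branch - wants cross < 0 → take C=(3.3801,-3.9517) (cross=-26.690)
θ=196°: ex = (C−B)/|BC| = (0.8948,-0.4464); ey = (0.4464,0.8948)
θ=196°: P = B + 1.98·ex + 3.05·ey = (0.2495,1.0185)

θ=52°: 5.47 2.00
θ=143°: 1.21 2.27
θ=196°: 0.25 1.02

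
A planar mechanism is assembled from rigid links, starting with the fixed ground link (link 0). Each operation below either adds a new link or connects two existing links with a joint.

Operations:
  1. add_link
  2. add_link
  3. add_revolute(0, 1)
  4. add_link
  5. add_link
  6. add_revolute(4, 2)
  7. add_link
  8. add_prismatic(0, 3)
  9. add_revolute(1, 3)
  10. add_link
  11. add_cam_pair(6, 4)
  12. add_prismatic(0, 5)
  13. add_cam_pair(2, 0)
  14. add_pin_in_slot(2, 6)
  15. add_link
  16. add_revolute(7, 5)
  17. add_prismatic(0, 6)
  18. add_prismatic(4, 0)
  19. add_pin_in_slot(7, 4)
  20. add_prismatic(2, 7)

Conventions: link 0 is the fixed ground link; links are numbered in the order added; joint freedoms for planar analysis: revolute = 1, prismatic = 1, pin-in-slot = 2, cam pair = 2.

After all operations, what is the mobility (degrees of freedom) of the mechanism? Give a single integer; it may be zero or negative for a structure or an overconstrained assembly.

ground; <1,0,0>
#1 <2,0,0>
#2 <3,0,0>
R:0↔1 J1 <3,1,0>
#3 <4,1,0>
#4 <5,1,0>
R:4↔2 J1 <5,2,0>
#5 <6,2,0>
P:0↔3 J1 <6,3,0>
R:1↔3 J1 <6,4,0>
#6 <7,4,0>
C:6↔4 J2 <7,4,1>
P:0↔5 J1 <7,5,1>
C:2↔0 J2 <7,5,2>
PS:2↔6 J2 <7,5,3>
#7 <8,5,3>
R:7↔5 J1 <8,6,3>
P:0↔6 J1 <8,7,3>
P:4↔0 J1 <8,8,3>
PS:7↔4 J2 <8,8,4>
P:2↔7 J1 <8,9,4>
3×7 − 2×9 − 1×4 = -1

M = -1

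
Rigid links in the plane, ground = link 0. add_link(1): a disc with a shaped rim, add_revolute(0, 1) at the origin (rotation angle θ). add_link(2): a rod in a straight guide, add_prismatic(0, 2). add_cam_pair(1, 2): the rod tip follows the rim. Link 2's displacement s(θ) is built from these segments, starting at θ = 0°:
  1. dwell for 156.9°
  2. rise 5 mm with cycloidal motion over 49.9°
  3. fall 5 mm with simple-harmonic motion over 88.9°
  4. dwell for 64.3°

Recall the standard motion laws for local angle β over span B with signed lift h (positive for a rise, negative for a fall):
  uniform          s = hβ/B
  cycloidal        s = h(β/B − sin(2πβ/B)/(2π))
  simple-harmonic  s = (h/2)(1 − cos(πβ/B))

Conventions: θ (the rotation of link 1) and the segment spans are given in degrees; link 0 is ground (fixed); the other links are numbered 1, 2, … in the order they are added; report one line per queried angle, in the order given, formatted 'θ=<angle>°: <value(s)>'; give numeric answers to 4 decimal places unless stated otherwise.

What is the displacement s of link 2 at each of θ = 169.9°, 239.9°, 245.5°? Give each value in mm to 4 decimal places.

segment 1 (0° to 156.9°, dwell): s unchanged at 0.0000
θ = 169.9° falls in segment 2 (156.9° to 206.8°, cycloidal, h = 5): β = 169.9 − 156.9 = 13°, B = 49.9°; Δs = 5·(0.2605 − sin(2π·0.2605)/(2π)) = 0.5086; s = 0.0000 + 0.5086 = 0.5086
segment 2 (156.9° to 206.8°, cycloidal, h = 5) is passed completely: s = 0.0000 + (5) = 5.0000
θ = 239.9° falls in segment 3 (206.8° to 295.7°, simple-harmonic, h = -5): β = 239.9 − 206.8 = 33.1°, B = 88.9°; Δs = -5/2·(1 − cos(π·0.3723)) = -1.5239; s = 5.0000 − 1.5239 = 3.4761
θ = 245.5° falls in segment 3 (206.8° to 295.7°, simple-harmonic, h = -5): β = 245.5 − 206.8 = 38.7°, B = 88.9°; Δs = -5/2·(1 − cos(π·0.4353)) = -1.9955; s = 5.0000 − 1.9955 = 3.0045

θ=169.9°: 0.5086
θ=239.9°: 3.4761
θ=245.5°: 3.0045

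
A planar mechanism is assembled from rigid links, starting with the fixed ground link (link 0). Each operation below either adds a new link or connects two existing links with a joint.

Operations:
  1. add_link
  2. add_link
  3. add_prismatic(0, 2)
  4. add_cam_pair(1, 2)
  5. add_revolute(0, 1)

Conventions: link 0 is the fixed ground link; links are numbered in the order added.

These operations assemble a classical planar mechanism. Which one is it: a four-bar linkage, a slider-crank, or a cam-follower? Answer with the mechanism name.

links: 3 (incl. ground); joints: 1 revolute, 1 prismatic, 1 higher (cam) pair, forming one closed loop
3 links, revolute + prismatic + higher pair in one loop → cam-follower

cam-follower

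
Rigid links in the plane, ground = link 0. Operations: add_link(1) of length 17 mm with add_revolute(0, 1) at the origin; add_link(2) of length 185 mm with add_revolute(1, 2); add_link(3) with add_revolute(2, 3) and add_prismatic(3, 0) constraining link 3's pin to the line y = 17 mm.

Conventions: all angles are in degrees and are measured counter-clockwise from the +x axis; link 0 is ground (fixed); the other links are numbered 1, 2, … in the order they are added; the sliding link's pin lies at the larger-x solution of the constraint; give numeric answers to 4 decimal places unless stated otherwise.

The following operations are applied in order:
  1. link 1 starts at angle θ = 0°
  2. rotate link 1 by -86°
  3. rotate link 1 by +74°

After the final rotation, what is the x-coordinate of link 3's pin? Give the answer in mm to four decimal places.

geometry: r = 17 mm, L = 185 mm, e = 17 mm; θ starts at 0°
rotate link 1 by -86°: θ ← 0° -86° = -86°
rotate link 1 by +74°: θ ← -86° +74° = -12°
crank pin P = (r cos θ, r sin θ) = (16.628509, -3.534499)
h = r sin θ − e = -3.534499 − 17 = -20.534499
x = r cos θ + √(L² − h²) = 16.628509 + 183.856831 = 200.485340

200.4853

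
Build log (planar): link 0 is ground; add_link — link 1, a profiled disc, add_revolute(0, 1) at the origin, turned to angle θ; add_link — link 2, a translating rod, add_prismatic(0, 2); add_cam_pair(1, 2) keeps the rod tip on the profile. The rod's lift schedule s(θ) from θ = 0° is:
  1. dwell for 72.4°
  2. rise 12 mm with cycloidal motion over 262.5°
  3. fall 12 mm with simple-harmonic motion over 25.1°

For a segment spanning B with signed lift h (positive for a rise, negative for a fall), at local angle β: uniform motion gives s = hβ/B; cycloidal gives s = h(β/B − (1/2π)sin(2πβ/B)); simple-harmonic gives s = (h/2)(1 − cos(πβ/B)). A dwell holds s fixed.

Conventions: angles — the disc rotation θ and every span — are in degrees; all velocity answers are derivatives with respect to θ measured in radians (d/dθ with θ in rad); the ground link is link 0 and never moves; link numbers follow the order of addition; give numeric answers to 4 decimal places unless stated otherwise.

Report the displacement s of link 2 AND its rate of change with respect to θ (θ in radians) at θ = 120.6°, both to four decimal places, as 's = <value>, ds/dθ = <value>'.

seg 1 [0°–72.4°] dwell: s stays 0.0000
seg 2 [72.4°–334.9°] cycloidal, h=12: θ=120.6° here. β=48.2, B=262.5. 12·(0.1836 − sin(2π·0.1836)/(2π)) = 0.4573 → s = 0.4573
velocity in seg [72.4°–334.9°] (cycloidal), θ in radians: β = 48.2° = 0.8412 rad, B = 262.5° = 4.5815 rad; ds/dθ = (h/B)(1 − cos(2πβ/B)) = (12/4.5815)(1 − cos(2π·0.1836)) = 1.558194 mm/rad

s = 0.4573, ds/dθ = 1.5582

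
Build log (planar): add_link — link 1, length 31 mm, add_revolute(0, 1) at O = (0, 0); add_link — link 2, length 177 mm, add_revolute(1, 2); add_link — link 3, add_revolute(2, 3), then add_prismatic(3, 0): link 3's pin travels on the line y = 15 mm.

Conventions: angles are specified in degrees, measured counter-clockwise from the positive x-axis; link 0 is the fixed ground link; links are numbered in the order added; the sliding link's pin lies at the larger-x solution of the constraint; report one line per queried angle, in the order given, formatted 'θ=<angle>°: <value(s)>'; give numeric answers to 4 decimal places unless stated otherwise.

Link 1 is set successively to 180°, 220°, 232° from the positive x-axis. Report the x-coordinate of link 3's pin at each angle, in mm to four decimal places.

geometry: r = 31 mm, L = 177 mm, e = 15 mm
θ=180°: crank pin P = (r cos θ, r sin θ) = (-31.000000, 0.000000)
θ=180°: h = r sin θ − e = 0.000000 − 15 = -15.000000
θ=180°: x = r cos θ + √(L² − h²) = -31.000000 + 176.363261 = 145.363261
θ=220°: crank pin P = (r cos θ, r sin θ) = (-23.747378, -19.926416)
θ=220°: h = r sin θ − e = -19.926416 − 15 = -34.926416
θ=220°: x = r cos θ + √(L² − h²) = -23.747378 + 173.519871 = 149.772493
θ=232°: crank pin P = (r cos θ, r sin θ) = (-19.085506, -24.428333)
θ=232°: h = r sin θ − e = -24.428333 − 15 = -39.428333
θ=232°: x = r cos θ + √(L² − h²) = -19.085506 + 172.552620 = 153.467114

θ=180°: 145.3633
θ=220°: 149.7725
θ=232°: 153.4671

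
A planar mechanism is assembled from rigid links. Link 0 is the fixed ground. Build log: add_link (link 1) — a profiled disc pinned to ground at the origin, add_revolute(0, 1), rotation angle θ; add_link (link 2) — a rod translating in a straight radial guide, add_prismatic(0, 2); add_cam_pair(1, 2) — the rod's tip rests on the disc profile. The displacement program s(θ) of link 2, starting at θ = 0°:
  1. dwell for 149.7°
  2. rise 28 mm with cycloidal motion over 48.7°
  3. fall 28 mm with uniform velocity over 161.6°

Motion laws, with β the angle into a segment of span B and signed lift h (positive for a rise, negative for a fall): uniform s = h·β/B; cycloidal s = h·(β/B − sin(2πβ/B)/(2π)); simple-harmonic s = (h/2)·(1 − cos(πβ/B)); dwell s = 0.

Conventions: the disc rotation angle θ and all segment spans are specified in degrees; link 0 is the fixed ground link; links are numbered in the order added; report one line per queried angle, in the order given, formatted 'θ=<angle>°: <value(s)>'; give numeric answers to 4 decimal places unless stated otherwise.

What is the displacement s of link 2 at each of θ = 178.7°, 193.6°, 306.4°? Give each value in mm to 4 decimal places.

seg 1 [0°–149.7°] dwell: s stays 0.0000
seg 2 [149.7°–198.4°] cycloidal, h=28: θ=178.7° here. β=29, B=48.7. 28·(0.5955 − sin(2π·0.5955)/(2π)) = 19.1895 → s = 19.1895
seg 2 [149.7°–198.4°] cycloidal, h=28: θ=193.6° here. β=43.9, B=48.7. 28·(0.9014 − sin(2π·0.9014)/(2π)) = 27.8269 → s = 27.8269
seg 2 [149.7°–198.4°] cycloidal, h=28: full span → s += 28 → s = 28.0000
seg 3 [198.4°–360°] uniform, h=-28: θ=306.4° here. β=108, B=161.6. -28·108/161.6 = -18.7129 → s = 9.2871

θ=178.7°: 19.1895
θ=193.6°: 27.8269
θ=306.4°: 9.2871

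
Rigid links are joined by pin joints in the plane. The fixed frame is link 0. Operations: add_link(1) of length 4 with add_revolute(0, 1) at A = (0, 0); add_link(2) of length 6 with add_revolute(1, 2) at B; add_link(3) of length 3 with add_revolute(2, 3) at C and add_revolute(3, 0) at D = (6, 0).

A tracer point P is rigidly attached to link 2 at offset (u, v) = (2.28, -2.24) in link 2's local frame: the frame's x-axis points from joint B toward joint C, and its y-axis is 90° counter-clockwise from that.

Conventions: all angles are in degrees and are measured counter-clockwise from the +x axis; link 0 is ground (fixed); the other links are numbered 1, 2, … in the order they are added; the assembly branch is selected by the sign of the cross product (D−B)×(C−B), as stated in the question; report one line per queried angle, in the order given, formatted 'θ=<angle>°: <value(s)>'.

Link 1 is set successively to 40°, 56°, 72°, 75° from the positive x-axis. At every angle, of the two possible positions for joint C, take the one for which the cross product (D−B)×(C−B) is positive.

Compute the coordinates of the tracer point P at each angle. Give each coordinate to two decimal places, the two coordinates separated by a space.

A=(0,0), D=(6.00,0)
θ=40°: B = A + 4.00·(cos40°, sin40°) = (3.0642, 2.5712)
θ=40°: |BD| = 3.9025
θ=40°: circle(B,6.00) ∩ circle(D,3.00): a=5.4106, h=2.5934
θ=40°:   candidates: C₊=(8.8431,0.9575) cross=10.121; C₋=(5.4258,-2.9445) cross=-10.121
θ=40°:   branch + wants cross > 0 → take C=(8.8431,0.9575) (cross=10.121)
θ=40°: ex = (C−B)/|BC| = (0.9632,-0.2689); ey = (0.2689,0.9632)
θ=40°: P = B + 2.28·ex + -2.24·ey = (4.6577,-0.1995)
θ=56°: B = A + 4.00·(cos56°, sin56°) = (2.2368, 3.3162)
θ=56°: |BD| = 5.0158
θ=56°: circle(B,6.00) ∩ circle(D,3.00): a=5.1994, h=2.9944
θ=56°:   candidates: C₊=(8.1174,2.1252) cross=15.019; C₋=(4.1580,-2.3679) cross=-15.019
θ=56°:   branch + wants cross > 0 → take C=(8.1174,2.1252) (cross=15.019)
θ=56°: ex = (C−B)/|BC| = (0.9801,-0.1985); ey = (0.1985,0.9801)
θ=56°: P = B + 2.28·ex + -2.24·ey = (4.0268,0.6682)
θ=72°: B = A + 4.00·(cos72°, sin72°) = (1.2361, 3.8042)
θ=72°: |BD| = 6.0965
θ=72°: circle(B,6.00) ∩ circle(D,3.00): a=5.2626, h=2.8818
θ=72°:   candidates: C₊=(7.1466,2.7722) cross=17.569; C₋=(3.5502,-1.7316) cross=-17.569
θ=72°:   branch + wants cross > 0 → take C=(7.1466,2.7722) (cross=17.569)
θ=72°: ex = (C−B)/|BC| = (0.9851,-0.1720); ey = (0.1720,0.9851)
θ=72°: P = B + 2.28·ex + -2.24·ey = (3.0968,1.2054)
θ=75°: B = A + 4.00·(cos75°, sin75°) = (1.0353, 3.8637)
θ=75°: |BD| = 6.2910
θ=75°: circle(B,6.00) ∩ circle(D,3.00): a=5.2914, h=2.8286
θ=75°:   candidates: C₊=(6.9484,2.8462) cross=17.795; C₋=(3.4739,-1.6183) cross=-17.795
θ=75°:   branch + wants cross > 0 → take C=(6.9484,2.8462) (cross=17.795)
θ=75°: ex = (C−B)/|BC| = (0.9855,-0.1696); ey = (0.1696,0.9855)
θ=75°: P = B + 2.28·ex + -2.24·ey = (2.9024,1.2695)

θ=40°: 4.66 -0.20
θ=56°: 4.03 0.67
θ=72°: 3.10 1.21
θ=75°: 2.90 1.27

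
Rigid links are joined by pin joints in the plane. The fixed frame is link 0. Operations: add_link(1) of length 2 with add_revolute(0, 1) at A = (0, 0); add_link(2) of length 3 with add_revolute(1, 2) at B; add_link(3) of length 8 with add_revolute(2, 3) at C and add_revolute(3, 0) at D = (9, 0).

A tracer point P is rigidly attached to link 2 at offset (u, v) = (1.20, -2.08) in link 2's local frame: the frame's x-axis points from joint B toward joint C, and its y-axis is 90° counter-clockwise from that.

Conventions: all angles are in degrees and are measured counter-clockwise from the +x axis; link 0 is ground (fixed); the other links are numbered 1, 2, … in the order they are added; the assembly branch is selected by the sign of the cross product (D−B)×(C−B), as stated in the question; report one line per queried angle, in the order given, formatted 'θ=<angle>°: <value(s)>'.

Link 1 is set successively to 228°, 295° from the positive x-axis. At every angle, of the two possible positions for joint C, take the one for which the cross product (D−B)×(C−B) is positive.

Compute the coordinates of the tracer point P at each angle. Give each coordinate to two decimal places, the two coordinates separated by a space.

A=(0,0), D=(9.00,0)
θ=228°: B = A + 2.00·(cos228°, sin228°) = (-1.3383, -1.4863)
θ=228°: |BD| = 10.4446
θ=228°: circle(B,3.00) ∩ circle(D,8.00): a=2.5893, h=1.5151
θ=228°:   candidates: C₊=(1.0091,0.3818) cross=15.824; C₋=(1.4403,-2.6175) cross=-15.824
θ=228°:   branch + wants cross > 0 → take C=(1.0091,0.3818) (cross=15.824)
θ=228°: ex = (C−B)/|BC| = (0.7825,0.6227); ey = (-0.6227,0.7825)
θ=228°: P = B + 1.20·ex + -2.08·ey = (0.8959,-2.3666)
θ=295°: B = A + 2.00·(cos295°, sin295°) = (0.8452, -1.8126)
θ=295°: |BD| = 8.3538
θ=295°: circle(B,3.00) ∩ circle(D,8.00): a=0.8850, h=2.8665
θ=295°:   candidates: C₊=(1.0871,1.1776) cross=23.946; C₋=(2.3311,-4.4188) cross=-23.946
θ=295°:   branch + wants cross > 0 → take C=(1.0871,1.1776) (cross=23.946)
θ=295°: ex = (C−B)/|BC| = (0.0806,0.9967); ey = (-0.9967,0.0806)
θ=295°: P = B + 1.20·ex + -2.08·ey = (3.0152,-0.7842)

θ=228°: 0.90 -2.37
θ=295°: 3.02 -0.78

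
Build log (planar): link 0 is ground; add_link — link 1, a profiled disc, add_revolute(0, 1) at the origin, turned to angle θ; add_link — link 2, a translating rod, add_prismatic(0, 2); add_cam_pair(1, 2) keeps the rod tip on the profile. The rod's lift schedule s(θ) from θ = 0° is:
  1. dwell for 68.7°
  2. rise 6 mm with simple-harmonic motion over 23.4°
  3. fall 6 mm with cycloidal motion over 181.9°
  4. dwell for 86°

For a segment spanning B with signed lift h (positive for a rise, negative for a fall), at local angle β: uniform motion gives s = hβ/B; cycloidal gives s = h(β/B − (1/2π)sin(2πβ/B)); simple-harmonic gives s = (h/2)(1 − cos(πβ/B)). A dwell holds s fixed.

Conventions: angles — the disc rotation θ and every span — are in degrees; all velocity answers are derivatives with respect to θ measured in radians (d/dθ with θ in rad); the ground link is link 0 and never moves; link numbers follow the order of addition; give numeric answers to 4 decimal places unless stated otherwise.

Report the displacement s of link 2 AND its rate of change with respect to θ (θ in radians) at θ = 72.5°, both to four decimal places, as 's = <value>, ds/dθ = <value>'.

seg 1 [0°–68.7°] dwell: s stays 0.0000
seg 2 [68.7°–92.1°] simple-harmonic, h=6: θ=72.5° here. β=3.8, B=23.4. 6/2·(1 − cos(π·0.1624)) = 0.3820 → s = 0.3820
velocity in seg [68.7°–92.1°] (simple-harmonic), θ in radians: β = 3.8° = 0.0663 rad, B = 23.4° = 0.4084 rad; ds/dθ = (πh/(2B)) sin(πβ/B) = (π·6/(2·0.4084)) sin(π·0.1624) = 11.269116 mm/rad

s = 0.3820, ds/dθ = 11.2691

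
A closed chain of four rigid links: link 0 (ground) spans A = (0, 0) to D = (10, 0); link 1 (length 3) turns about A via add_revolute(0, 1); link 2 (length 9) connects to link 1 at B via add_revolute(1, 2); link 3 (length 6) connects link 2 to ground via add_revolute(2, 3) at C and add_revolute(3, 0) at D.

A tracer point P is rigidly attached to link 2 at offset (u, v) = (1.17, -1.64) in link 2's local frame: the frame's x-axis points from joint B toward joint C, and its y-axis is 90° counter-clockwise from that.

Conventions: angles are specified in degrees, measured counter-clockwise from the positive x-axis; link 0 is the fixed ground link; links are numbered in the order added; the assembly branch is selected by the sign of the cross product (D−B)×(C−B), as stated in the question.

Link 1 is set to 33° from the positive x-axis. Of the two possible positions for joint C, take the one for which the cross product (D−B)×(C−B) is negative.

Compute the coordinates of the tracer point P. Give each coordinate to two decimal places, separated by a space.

A=(0,0), D=(10.00,0)
B = A + 3.00·(cos33°, sin33°) = (2.5160, 1.6339)
|BD| = 7.6603
circle(B,9.00) ∩ circle(D,6.00): a=6.7674, h=5.9332
  candidates: C₊=(10.3932,5.9871) cross=45.450; C₋=(7.8621,-5.6062) cross=-45.450
  branch - wants cross < 0 → take C=(7.8621,-5.6062) (cross=-45.450)
ex = (C−B)/|BC| = (0.5940,-0.8045); ey = (0.8045,0.5940)
P = B + 1.17·ex + -1.64·ey = (1.8917,-0.2815)

1.89 -0.28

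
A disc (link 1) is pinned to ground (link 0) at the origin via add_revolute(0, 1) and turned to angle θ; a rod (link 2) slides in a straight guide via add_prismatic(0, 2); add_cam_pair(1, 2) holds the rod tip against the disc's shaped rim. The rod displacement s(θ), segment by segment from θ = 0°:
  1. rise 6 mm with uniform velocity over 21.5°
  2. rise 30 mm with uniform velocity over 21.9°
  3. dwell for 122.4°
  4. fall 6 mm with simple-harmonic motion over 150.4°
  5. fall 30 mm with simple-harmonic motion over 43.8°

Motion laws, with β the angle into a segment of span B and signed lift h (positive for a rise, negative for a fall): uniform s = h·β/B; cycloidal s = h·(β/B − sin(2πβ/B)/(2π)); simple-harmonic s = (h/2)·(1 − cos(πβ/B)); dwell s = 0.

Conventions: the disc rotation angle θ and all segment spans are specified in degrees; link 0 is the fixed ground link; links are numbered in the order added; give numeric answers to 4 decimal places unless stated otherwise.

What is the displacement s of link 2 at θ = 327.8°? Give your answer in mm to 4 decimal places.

segment 1 (0° to 21.5°, uniform, h = 6) is passed completely: s = 0.0000 + (6) = 6.0000
segment 2 (21.5° to 43.4°, uniform, h = 30) is passed completely: s = 6.0000 + (30) = 36.0000
segment 3 (43.4° to 165.8°, dwell): s unchanged at 36.0000
segment 4 (165.8° to 316.2°, simple-harmonic, h = -6) is passed completely: s = 36.0000 + (-6) = 30.0000
θ = 327.8° falls in segment 5 (316.2° to 360°, simple-harmonic, h = -30): β = 327.8 − 316.2 = 11.6°, B = 43.8°; Δs = -30/2·(1 − cos(π·0.2648)) = -4.8992; s = 30.0000 − 4.8992 = 25.1008

25.1008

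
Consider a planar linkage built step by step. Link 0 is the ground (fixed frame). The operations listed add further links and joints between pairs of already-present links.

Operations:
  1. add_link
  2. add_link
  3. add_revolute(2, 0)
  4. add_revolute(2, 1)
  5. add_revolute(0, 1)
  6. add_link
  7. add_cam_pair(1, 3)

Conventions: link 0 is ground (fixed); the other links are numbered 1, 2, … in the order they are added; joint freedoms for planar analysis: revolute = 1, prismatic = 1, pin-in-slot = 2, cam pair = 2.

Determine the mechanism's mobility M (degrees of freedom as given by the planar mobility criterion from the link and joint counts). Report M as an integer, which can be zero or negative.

link 0 = ground. State L|J1|J2 = 1|0|0
+link1  2|0|0
+link2  3|0|0
R(2,0) f=1→J1  3|1|0
R(2,1) f=1→J1  3|2|0
R(0,1) f=1→J1  3|3|0
+link3  4|3|0
C(1,3) f=2→J2  4|3|1
M = 3(4−1)−2·3−1 = 9−6−1 = 2

M = 2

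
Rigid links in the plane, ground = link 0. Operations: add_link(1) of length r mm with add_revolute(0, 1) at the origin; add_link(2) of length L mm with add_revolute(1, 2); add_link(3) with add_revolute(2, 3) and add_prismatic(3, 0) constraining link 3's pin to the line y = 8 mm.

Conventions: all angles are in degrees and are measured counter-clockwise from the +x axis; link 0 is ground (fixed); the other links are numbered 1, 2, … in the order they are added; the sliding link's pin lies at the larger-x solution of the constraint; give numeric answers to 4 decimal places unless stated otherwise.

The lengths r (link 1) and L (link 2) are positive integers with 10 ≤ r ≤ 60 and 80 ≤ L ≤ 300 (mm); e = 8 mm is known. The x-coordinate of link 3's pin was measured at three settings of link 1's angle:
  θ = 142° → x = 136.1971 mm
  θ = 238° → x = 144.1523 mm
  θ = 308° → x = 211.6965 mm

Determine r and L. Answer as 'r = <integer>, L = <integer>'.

constraint per measurement: (x − r cos θ)² + (r sin θ − e)² = L²
subtracting the θ₁ and θ₂ equations cancels the r² and L² terms:
r = (x₁² − x₂²) / (2[(x₁cos θ₁ + e sin θ₁) − (x₂cos θ₂ + e sin θ₂)]) = 58.0004 → r = 58
L² = (x₁ − r cos θ₁)² + (r sin θ₁ − e)² = 33855.9906 → L = 184.0000 → L = 184
check at θ₃=308°: x = 211.6965 (printed 211.6965) ✓

r = 58, L = 184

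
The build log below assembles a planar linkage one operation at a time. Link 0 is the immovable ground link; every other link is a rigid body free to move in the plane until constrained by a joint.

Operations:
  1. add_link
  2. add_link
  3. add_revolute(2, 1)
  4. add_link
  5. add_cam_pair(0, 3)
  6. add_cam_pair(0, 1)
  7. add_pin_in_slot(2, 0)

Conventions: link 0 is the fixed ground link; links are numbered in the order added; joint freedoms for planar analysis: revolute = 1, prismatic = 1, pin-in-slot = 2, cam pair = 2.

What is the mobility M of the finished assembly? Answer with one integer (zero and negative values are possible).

ground; <1,0,0>
#1 <2,0,0>
#2 <3,0,0>
R:2↔1 J1 <3,1,0>
#3 <4,1,0>
C:0↔3 J2 <4,1,1>
C:0↔1 J2 <4,1,2>
PS:2↔0 J2 <4,1,3>
3×3 − 2×1 − 1×3 = 4

M = 4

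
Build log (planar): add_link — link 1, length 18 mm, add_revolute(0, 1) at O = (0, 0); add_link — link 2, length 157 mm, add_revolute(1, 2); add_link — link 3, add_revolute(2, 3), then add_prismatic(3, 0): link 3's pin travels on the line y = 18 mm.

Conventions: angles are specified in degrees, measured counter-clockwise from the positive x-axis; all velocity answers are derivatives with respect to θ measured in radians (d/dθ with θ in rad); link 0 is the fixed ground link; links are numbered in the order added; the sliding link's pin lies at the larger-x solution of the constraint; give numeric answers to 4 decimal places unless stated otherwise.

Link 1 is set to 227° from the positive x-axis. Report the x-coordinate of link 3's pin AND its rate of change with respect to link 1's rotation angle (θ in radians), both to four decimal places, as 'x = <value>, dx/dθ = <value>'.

geometry: r = 18 mm, L = 157 mm, e = 18 mm
crank pin P = (r cos θ, r sin θ) = (-12.275970, -13.164367)
h = r sin θ − e = -13.164367 − 18 = -31.164367
x = r cos θ + √(L² − h²) = -12.275970 + 153.875866 = 141.599896
dx/dθ = −r sin θ − h·r cos θ/√(L² − h²) (θ in radians; h = -31.164367) = 10.678123

x = 141.5999, dx/dθ = 10.6781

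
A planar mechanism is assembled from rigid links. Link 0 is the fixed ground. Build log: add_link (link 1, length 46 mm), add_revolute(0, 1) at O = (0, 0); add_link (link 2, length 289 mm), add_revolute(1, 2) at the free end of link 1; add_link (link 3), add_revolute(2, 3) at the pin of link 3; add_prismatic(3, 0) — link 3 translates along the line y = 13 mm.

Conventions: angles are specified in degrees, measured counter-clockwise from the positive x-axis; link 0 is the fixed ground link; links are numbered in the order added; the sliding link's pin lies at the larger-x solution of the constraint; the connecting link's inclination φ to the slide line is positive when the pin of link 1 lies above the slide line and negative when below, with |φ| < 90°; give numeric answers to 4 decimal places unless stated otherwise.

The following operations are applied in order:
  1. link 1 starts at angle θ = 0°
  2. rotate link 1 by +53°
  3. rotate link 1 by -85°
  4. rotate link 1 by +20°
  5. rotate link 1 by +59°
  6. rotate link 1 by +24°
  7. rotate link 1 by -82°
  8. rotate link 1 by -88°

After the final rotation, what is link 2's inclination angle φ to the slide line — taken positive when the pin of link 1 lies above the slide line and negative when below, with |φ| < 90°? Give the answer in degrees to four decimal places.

geometry: r = 46 mm, L = 289 mm, e = 13 mm; θ starts at 0°
rotate link 1 by +53°: θ ← 0° +53° = 53°
rotate link 1 by -85°: θ ← 53° -85° = -32°
rotate link 1 by +20°: θ ← -32° +20° = -12°
rotate link 1 by +59°: θ ← -12° +59° = 47°
rotate link 1 by +24°: θ ← 47° +24° = 71°
rotate link 1 by -82°: θ ← 71° -82° = -11°
rotate link 1 by -88°: θ ← -11° -88° = -99°
h = r sin θ − e = -45.433664 − 13 = -58.433664
sin φ = h / L = -58.433664 / 289 = -0.20219261
φ = arcsin(-0.20219261) = -11.665206°

-11.6652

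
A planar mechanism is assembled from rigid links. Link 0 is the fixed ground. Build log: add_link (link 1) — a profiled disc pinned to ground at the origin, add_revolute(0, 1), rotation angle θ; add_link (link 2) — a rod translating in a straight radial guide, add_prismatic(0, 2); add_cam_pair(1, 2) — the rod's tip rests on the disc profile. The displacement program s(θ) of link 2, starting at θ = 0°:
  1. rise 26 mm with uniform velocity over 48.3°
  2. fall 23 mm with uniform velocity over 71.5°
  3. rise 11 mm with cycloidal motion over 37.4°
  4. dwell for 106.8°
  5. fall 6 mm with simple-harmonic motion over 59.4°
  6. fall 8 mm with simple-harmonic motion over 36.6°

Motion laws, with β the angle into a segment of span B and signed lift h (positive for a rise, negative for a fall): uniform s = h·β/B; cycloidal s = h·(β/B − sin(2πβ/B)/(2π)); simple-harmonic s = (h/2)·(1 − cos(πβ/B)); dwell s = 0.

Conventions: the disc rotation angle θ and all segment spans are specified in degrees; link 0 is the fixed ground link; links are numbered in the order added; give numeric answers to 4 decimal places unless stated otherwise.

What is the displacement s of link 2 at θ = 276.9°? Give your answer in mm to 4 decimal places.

seg 1 [0°–48.3°] uniform, h=26: full span → s += 26 → s = 26.0000
seg 2 [48.3°–119.8°] uniform, h=-23: full span → s += -23 → s = 3.0000
seg 3 [119.8°–157.2°] cycloidal, h=11: full span → s += 11 → s = 14.0000
seg 4 [157.2°–264°] dwell: s stays 14.0000
seg 5 [264°–323.4°] simple-harmonic, h=-6: θ=276.9° here. β=12.9, B=59.4. -6/2·(1 − cos(π·0.2172)) = -0.6716 → s = 13.3284

13.3284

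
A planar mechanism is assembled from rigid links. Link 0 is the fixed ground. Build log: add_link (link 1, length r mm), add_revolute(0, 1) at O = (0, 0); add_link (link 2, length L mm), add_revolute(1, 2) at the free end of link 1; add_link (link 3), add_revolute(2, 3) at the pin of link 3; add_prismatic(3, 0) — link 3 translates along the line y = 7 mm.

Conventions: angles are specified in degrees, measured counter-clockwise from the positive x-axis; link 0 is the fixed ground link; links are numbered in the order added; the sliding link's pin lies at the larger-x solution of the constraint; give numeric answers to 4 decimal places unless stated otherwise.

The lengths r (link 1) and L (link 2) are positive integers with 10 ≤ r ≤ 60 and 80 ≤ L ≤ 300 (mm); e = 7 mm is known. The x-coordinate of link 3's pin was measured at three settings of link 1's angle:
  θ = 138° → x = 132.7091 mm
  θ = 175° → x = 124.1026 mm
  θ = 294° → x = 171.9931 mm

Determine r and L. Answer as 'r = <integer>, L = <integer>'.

constraint per measurement: (x − r cos θ)² + (r sin θ − e)² = L²
subtracting the θ₁ and θ₂ equations cancels the r² and L² terms:
r = (x₁² − x₂²) / (2[(x₁cos θ₁ + e sin θ₁) − (x₂cos θ₂ + e sin θ₂)]) = 38.0002 → r = 38
L² = (x₁ − r cos θ₁)² + (r sin θ₁ − e)² = 26244.0059 → L = 162.0000 → L = 162
check at θ₃=294°: x = 171.9931 (printed 171.9931) ✓

r = 38, L = 162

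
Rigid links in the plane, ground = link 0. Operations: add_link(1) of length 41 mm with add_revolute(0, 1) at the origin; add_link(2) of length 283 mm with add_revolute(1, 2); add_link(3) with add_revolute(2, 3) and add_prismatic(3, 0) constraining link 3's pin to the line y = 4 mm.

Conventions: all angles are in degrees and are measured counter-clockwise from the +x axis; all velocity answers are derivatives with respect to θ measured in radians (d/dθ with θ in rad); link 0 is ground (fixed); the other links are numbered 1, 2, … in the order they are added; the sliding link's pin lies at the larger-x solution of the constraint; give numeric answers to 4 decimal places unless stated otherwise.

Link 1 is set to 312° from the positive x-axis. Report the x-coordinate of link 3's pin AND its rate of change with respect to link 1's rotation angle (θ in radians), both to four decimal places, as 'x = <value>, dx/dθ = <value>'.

geometry: r = 41 mm, L = 283 mm, e = 4 mm
crank pin P = (r cos θ, r sin θ) = (27.434355, -30.468938)
h = r sin θ − e = -30.468938 − 4 = -34.468938
x = r cos θ + √(L² − h²) = 27.434355 + 280.893026 = 308.327381
dx/dθ = −r sin θ − h·r cos θ/√(L² − h²) (θ in radians; h = -34.468938) = 33.835462

x = 308.3274, dx/dθ = 33.8355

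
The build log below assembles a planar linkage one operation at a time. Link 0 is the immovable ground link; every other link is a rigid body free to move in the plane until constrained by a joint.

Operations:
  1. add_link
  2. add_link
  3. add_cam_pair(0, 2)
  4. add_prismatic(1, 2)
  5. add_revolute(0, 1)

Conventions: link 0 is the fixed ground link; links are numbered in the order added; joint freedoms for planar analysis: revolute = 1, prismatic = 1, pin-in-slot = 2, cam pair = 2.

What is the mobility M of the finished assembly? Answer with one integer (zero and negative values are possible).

link 0 = ground. State L|J1|J2 = 1|0|0
+link1  2|0|0
+link2  3|0|0
C(0,2) f=2→J2  3|0|1
P(1,2) f=1→J1  3|1|1
R(0,1) f=1→J1  3|2|1
M = 3(3−1)−2·2−1 = 6−4−1 = 1

M = 1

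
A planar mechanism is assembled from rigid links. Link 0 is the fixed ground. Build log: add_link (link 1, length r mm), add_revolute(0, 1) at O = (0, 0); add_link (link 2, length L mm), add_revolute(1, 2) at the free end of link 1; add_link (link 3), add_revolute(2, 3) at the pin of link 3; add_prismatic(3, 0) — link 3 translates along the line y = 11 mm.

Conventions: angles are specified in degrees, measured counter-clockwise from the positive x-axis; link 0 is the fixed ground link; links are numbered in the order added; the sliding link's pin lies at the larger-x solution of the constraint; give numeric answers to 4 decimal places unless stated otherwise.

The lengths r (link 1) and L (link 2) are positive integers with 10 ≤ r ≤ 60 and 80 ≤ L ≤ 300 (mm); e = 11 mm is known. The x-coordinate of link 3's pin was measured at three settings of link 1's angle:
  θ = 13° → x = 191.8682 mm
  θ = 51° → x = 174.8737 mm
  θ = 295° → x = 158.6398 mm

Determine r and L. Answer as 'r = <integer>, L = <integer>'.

constraint per measurement: (x − r cos θ)² + (r sin θ − e)² = L²
subtracting the θ₁ and θ₂ equations cancels the r² and L² terms:
r = (x₁² − x₂²) / (2[(x₁cos θ₁ + e sin θ₁) − (x₂cos θ₂ + e sin θ₂)]) = 44.0000 → r = 44
L² = (x₁ − r cos θ₁)² + (r sin θ₁ − e)² = 22200.9981 → L = 149.0000 → L = 149
check at θ₃=295°: x = 158.6398 (printed 158.6398) ✓

r = 44, L = 149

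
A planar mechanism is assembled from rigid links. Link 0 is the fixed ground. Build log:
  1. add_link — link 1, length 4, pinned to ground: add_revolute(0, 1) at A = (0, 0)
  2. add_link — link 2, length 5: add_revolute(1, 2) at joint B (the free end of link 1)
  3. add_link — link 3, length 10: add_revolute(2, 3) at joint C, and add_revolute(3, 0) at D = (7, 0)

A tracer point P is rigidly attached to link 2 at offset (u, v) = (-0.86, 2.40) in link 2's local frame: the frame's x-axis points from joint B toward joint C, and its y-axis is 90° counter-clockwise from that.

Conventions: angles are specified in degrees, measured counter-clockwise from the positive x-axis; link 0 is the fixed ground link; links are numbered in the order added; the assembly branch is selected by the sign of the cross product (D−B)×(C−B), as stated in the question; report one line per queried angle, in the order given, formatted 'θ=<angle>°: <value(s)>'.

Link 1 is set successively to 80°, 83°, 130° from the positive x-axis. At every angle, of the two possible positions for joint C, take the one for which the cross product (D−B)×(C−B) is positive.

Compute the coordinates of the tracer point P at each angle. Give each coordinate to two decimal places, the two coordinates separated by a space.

A=(0,0), D=(7.00,0)
θ=80°: B = A + 4.00·(cos80°, sin80°) = (0.6946, 3.9392)
θ=80°: |BD| = 7.4348
θ=80°: circle(B,5.00) ∩ circle(D,10.00): a=-1.3265, h=4.8208
θ=80°:   candidates: C₊=(2.1239,8.7306) cross=35.842; C₋=(-2.9847,0.5535) cross=-35.842
θ=80°:   branch + wants cross > 0 → take C=(2.1239,8.7306) (cross=35.842)
θ=80°: ex = (C−B)/|BC| = (0.2859,0.9583); ey = (-0.9583,0.2859)
θ=80°: P = B + -0.86·ex + 2.40·ey = (-1.8511,3.8012)
θ=83°: B = A + 4.00·(cos83°, sin83°) = (0.4875, 3.9702)
θ=83°: |BD| = 7.6273
θ=83°: circle(B,5.00) ∩ circle(D,10.00): a=-1.1029, h=4.8768
θ=83°:   candidates: C₊=(2.0843,8.7084) cross=37.197; C₋=(-2.9928,0.3802) cross=-37.197
θ=83°:   branch + wants cross > 0 → take C=(2.0843,8.7084) (cross=37.197)
θ=83°: ex = (C−B)/|BC| = (0.3194,0.9476); ey = (-0.9476,0.3194)
θ=83°: P = B + -0.86·ex + 2.40·ey = (-2.0615,3.9217)
θ=130°: B = A + 4.00·(cos130°, sin130°) = (-2.5712, 3.0642)
θ=130°: |BD| = 10.0497
θ=130°: circle(B,5.00) ∩ circle(D,10.00): a=1.2934, h=4.8298
θ=130°:   candidates: C₊=(0.1333,7.2697) cross=48.538; C₋=(-2.8120,-1.9300) cross=-48.538
θ=130°:   branch + wants cross > 0 → take C=(0.1333,7.2697) (cross=48.538)
θ=130°: ex = (C−B)/|BC| = (0.5409,0.8411); ey = (-0.8411,0.5409)
θ=130°: P = B + -0.86·ex + 2.40·ey = (-5.0549,3.6390)

θ=80°: -1.85 3.80
θ=83°: -2.06 3.92
θ=130°: -5.05 3.64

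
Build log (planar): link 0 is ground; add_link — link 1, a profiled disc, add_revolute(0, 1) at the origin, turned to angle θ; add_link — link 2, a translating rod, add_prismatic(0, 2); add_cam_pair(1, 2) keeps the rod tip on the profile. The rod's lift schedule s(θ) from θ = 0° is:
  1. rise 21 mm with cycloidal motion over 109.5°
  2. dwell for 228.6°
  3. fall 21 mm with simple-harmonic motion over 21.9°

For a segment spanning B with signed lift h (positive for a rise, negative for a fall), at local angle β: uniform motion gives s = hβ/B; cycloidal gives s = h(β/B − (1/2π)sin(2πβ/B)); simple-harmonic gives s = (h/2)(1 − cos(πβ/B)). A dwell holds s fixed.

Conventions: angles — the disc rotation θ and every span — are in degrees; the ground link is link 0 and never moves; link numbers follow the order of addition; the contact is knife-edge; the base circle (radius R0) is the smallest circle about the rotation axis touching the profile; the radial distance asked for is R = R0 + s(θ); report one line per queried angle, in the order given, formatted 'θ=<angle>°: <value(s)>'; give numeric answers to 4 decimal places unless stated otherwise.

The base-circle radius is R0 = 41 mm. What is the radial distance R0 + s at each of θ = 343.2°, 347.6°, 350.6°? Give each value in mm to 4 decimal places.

seg 1 [0°–109.5°] cycloidal, h=21: full span → s += 21 → s = 21.0000
seg 2 [109.5°–338.1°] dwell: s stays 21.0000
seg 3 [338.1°–360°] simple-harmonic, h=-21: θ=343.2° here. β=5.1, B=21.9. -21/2·(1 − cos(π·0.2329)) = -2.6869 → s = 18.3131
seg 3 [338.1°–360°] simple-harmonic, h=-21: θ=347.6° here. β=9.5, B=21.9. -21/2·(1 − cos(π·0.4338)) = -8.3317 → s = 12.6683
seg 3 [338.1°–360°] simple-harmonic, h=-21: θ=350.6° here. β=12.5, B=21.9. -21/2·(1 − cos(π·0.5708)) = -12.8155 → s = 8.1845
θ=343.2°: R = R0 + s = 41 + 18.3131 = 59.3131
θ=347.6°: R = R0 + s = 41 + 12.6683 = 53.6683
θ=350.6°: R = R0 + s = 41 + 8.1845 = 49.1845

θ=343.2°: 59.3131
θ=347.6°: 53.6683
θ=350.6°: 49.1845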